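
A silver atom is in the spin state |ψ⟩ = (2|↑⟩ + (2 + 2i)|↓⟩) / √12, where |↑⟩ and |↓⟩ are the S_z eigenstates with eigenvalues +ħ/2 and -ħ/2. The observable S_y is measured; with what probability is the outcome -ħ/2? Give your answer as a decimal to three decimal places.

|-y⟩ = (|↑⟩ - i|↓⟩)/√2, so ⟨-y|ψ⟩ = (2i) / (√2·√12).
P = |2i|² / 24 = 4/24.

0.167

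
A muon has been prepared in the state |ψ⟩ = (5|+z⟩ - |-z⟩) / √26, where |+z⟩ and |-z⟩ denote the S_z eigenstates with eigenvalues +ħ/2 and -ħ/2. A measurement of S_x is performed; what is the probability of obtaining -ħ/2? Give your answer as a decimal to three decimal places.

|-x⟩ = (|+z⟩ - |-z⟩)/√2, so ⟨-x|ψ⟩ = (6) / (√2·√26).
P = |6|² / 52 = 36/52.

0.692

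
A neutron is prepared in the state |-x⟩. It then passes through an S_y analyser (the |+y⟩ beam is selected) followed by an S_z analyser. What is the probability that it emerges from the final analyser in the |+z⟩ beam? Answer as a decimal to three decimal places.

First analyser (S_y): from |-x⟩, P(|+y⟩) = 1/2.
After stage 1 the state is |+y⟩; P(|+z⟩) = |⟨+z|+y⟩|² = 1/2.
Joint probability = 1/2 × 1/2 = 0.250.

0.250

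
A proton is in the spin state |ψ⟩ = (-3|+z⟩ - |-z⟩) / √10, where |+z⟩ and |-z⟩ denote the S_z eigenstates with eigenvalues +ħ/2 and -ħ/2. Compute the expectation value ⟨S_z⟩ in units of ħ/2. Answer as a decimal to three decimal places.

⟨σ_z⟩ = |a|² - |b|² divided by |a|²+|b|², with a, b the |+z⟩, |-z⟩ amplitudes.
= (9 - 1)/10 = 8/10.
⟨S_z⟩ = (ħ/2)·⟨σ_z⟩.

0.800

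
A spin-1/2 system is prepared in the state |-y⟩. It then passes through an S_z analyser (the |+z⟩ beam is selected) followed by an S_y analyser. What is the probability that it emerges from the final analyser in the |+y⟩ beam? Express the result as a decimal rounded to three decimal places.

First analyser (S_z): from |-y⟩, P(|+z⟩) = 1/2.
After stage 1 the state is |+z⟩; P(|+y⟩) = |⟨+y|+z⟩|² = 1/2.
Joint probability = 1/2 × 1/2 = 0.250.

0.250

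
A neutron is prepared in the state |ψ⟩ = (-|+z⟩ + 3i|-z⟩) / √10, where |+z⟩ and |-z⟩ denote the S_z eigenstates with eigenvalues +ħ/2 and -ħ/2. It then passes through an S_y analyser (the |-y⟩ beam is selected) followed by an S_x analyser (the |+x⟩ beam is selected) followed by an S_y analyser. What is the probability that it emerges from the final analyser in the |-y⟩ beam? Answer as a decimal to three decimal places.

0.200

First analyser (S_y): P(|-y⟩) = |⟨-y|ψ⟩|² = 16/20.
After stage 1 the state is |-y⟩; P(|+x⟩) = |⟨+x|-y⟩|² = 1/2.
After stage 2 the state is |+x⟩; P(|-y⟩) = |⟨-y|+x⟩|² = 1/2.
Joint probability = 16/20 × 1/2 × 1/2 = 0.200.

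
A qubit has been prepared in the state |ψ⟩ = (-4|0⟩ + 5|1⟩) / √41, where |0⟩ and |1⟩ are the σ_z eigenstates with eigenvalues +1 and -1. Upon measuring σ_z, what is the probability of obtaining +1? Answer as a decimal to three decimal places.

The +1 outcome corresponds to |0⟩. Its amplitude in |ψ⟩ is -4/√41.
P = |-4|² / 41 = 16/41.

0.390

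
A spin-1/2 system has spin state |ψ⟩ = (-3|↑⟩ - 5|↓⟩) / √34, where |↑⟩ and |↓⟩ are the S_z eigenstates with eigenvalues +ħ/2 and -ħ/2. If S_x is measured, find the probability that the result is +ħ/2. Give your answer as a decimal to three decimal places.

0.941

|+x⟩ = (|↑⟩ + |↓⟩)/√2, so ⟨+x|ψ⟩ = (-8) / (√2·√34).
P = |-8|² / 68 = 64/68.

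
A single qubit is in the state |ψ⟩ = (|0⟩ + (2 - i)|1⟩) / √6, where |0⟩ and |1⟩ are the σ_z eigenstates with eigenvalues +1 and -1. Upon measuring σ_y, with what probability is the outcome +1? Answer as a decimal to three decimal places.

|+y⟩ = (|0⟩ + i|1⟩)/√2, so ⟨+y|ψ⟩ = (-2i) / (√2·√6).
P = |-2i|² / 12 = 4/12.

0.333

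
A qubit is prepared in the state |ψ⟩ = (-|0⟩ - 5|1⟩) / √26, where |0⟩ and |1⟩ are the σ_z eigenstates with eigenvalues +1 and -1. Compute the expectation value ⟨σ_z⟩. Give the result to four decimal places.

⟨σ_z⟩ = |a|² - |b|² divided by |a|²+|b|², with a, b the |0⟩, |1⟩ amplitudes.
= (1 - 25)/26 = -24/26.

-0.9231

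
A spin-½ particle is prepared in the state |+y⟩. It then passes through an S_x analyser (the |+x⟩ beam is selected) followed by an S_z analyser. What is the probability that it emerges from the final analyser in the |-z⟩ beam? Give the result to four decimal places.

First analyser (S_x): from |+y⟩, P(|+x⟩) = 1/2.
After stage 1 the state is |+x⟩; P(|-z⟩) = |⟨-z|+x⟩|² = 1/2.
Joint probability = 1/2 × 1/2 = 0.2500.

0.2500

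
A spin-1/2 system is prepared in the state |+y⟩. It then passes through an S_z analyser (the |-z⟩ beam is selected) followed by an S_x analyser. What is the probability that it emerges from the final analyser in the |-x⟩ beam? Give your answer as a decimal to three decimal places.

First analyser (S_z): from |+y⟩, P(|-z⟩) = 1/2.
After stage 1 the state is |-z⟩; P(|-x⟩) = |⟨-x|-z⟩|² = 1/2.
Joint probability = 1/2 × 1/2 = 0.250.

0.250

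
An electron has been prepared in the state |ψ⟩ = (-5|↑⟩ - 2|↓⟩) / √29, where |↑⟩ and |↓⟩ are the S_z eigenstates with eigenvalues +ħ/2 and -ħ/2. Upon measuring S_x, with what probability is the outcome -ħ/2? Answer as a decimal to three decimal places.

|-x⟩ = (|↑⟩ - |↓⟩)/√2, so ⟨-x|ψ⟩ = (-3) / (√2·√29).
P = |-3|² / 58 = 9/58.

0.155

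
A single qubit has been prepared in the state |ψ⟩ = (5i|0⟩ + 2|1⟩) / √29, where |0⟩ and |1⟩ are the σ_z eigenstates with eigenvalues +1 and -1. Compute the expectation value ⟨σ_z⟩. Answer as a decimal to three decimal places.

0.724

⟨σ_z⟩ = |a|² - |b|² divided by |a|²+|b|², with a, b the |0⟩, |1⟩ amplitudes.
= (25 - 4)/29 = 21/29.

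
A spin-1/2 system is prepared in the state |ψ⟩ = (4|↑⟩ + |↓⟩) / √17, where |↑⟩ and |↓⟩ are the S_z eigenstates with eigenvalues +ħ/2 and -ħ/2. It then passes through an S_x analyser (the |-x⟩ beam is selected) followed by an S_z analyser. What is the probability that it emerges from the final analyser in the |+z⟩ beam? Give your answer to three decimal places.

First analyser (S_x): P(|-x⟩) = |⟨-x|ψ⟩|² = 9/34.
After stage 1 the state is |-x⟩; P(|+z⟩) = |⟨+z|-x⟩|² = 1/2.
Joint probability = 9/34 × 1/2 = 0.132.

0.132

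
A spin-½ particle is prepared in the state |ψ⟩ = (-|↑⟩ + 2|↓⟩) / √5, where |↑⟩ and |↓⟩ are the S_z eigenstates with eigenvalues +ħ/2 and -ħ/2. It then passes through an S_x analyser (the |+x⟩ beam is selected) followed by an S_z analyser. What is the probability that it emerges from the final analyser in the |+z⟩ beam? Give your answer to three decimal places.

0.050

First analyser (S_x): P(|+x⟩) = |⟨+x|ψ⟩|² = 1/10.
After stage 1 the state is |+x⟩; P(|+z⟩) = |⟨+z|+x⟩|² = 1/2.
Joint probability = 1/10 × 1/2 = 0.050.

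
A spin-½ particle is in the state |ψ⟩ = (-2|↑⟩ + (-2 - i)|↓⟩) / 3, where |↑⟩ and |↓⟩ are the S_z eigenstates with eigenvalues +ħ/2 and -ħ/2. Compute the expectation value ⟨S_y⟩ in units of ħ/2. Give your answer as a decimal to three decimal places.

⟨σ_y⟩ = 2 Im(a* b)/(|a|²+|b|²) with a = -2, b = (-2 - i).
a* b = (4 + 2i), so ⟨σ_y⟩ = 4/9.
⟨S_y⟩ = (ħ/2)·⟨σ_y⟩.

0.444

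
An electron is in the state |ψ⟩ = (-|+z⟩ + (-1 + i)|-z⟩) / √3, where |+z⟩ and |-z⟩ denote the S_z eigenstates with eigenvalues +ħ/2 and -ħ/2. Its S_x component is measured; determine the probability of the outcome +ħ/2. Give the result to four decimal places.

|+x⟩ = (|+z⟩ + |-z⟩)/√2, so ⟨+x|ψ⟩ = (-2 + i) / (√2·√3).
P = |-2 + i|² / 6 = 5/6.

0.8333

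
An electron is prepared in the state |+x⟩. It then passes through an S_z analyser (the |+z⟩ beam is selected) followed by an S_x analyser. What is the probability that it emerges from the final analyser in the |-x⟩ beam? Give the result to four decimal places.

0.2500

First analyser (S_z): from |+x⟩, P(|+z⟩) = 1/2.
After stage 1 the state is |+z⟩; P(|-x⟩) = |⟨-x|+z⟩|² = 1/2.
Joint probability = 1/2 × 1/2 = 0.2500.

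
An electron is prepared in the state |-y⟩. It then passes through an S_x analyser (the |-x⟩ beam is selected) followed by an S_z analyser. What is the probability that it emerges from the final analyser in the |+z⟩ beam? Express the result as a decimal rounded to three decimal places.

First analyser (S_x): from |-y⟩, P(|-x⟩) = 1/2.
After stage 1 the state is |-x⟩; P(|+z⟩) = |⟨+z|-x⟩|² = 1/2.
Joint probability = 1/2 × 1/2 = 0.250.

0.250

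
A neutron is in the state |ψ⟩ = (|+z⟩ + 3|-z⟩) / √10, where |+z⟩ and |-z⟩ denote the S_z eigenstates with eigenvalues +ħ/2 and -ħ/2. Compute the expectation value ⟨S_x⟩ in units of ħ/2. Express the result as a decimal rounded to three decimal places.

0.600

⟨σ_x⟩ = 2 Re(a* b)/(|a|²+|b|²) with a = 1, b = 3.
a* b = 3, so ⟨σ_x⟩ = 6/10.
⟨S_x⟩ = (ħ/2)·⟨σ_x⟩.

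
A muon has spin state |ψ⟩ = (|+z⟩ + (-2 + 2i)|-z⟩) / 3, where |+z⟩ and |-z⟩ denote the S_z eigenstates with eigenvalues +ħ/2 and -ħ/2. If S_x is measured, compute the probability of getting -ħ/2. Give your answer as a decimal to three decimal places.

|-x⟩ = (|+z⟩ - |-z⟩)/√2, so ⟨-x|ψ⟩ = (3 - 2i) / (√2·3).
P = |3 - 2i|² / 18 = 13/18.

0.722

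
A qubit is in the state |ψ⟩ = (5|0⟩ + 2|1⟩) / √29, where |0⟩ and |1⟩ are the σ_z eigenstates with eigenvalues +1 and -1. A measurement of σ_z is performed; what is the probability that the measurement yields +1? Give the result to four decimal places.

The +1 outcome corresponds to |0⟩. Its amplitude in |ψ⟩ is 5/√29.
P = |5|² / 29 = 25/29.

0.8621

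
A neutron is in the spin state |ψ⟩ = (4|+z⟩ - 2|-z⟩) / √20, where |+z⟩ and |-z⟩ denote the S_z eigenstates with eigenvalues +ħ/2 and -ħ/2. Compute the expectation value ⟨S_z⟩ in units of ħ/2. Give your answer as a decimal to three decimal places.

⟨σ_z⟩ = |a|² - |b|² divided by |a|²+|b|², with a, b the |+z⟩, |-z⟩ amplitudes.
= (16 - 4)/20 = 12/20.
⟨S_z⟩ = (ħ/2)·⟨σ_z⟩.

0.600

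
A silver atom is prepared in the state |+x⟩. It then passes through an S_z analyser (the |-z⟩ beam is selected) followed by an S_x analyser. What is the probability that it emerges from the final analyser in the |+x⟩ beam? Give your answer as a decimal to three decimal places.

First analyser (S_z): from |+x⟩, P(|-z⟩) = 1/2.
After stage 1 the state is |-z⟩; P(|+x⟩) = |⟨+x|-z⟩|² = 1/2.
Joint probability = 1/2 × 1/2 = 0.250.

0.250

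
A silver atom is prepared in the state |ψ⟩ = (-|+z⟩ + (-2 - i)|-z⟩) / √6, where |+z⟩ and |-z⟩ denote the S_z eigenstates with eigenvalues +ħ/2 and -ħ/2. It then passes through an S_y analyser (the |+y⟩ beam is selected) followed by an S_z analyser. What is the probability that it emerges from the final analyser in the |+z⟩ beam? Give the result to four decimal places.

First analyser (S_y): P(|+y⟩) = |⟨+y|ψ⟩|² = 8/12.
After stage 1 the state is |+y⟩; P(|+z⟩) = |⟨+z|+y⟩|² = 1/2.
Joint probability = 8/12 × 1/2 = 0.3333.

0.3333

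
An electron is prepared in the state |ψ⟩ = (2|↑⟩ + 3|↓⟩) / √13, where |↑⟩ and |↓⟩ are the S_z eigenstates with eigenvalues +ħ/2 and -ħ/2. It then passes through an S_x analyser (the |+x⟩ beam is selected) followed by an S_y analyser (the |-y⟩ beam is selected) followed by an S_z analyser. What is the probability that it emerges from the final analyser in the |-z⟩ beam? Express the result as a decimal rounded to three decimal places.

0.240

First analyser (S_x): P(|+x⟩) = |⟨+x|ψ⟩|² = 25/26.
After stage 1 the state is |+x⟩; P(|-y⟩) = |⟨-y|+x⟩|² = 1/2.
After stage 2 the state is |-y⟩; P(|-z⟩) = |⟨-z|-y⟩|² = 1/2.
Joint probability = 25/26 × 1/2 × 1/2 = 0.240.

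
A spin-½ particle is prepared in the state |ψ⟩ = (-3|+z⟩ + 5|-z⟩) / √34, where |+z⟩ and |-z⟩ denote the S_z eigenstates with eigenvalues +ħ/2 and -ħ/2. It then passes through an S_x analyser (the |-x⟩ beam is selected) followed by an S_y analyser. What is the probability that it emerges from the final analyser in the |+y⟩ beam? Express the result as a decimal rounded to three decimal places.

0.471

First analyser (S_x): P(|-x⟩) = |⟨-x|ψ⟩|² = 64/68.
After stage 1 the state is |-x⟩; P(|+y⟩) = |⟨+y|-x⟩|² = 1/2.
Joint probability = 64/68 × 1/2 = 0.471.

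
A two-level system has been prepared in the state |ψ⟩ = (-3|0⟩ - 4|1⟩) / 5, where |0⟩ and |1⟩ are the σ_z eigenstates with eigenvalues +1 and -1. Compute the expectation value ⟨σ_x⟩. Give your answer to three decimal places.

⟨σ_x⟩ = 2 Re(a* b)/(|a|²+|b|²) with a = -3, b = -4.
a* b = 12, so ⟨σ_x⟩ = 24/25.

0.960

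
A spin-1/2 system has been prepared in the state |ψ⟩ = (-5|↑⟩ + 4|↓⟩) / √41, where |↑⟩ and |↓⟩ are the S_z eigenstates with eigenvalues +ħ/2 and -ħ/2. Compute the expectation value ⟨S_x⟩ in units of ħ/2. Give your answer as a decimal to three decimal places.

-0.976

⟨σ_x⟩ = 2 Re(a* b)/(|a|²+|b|²) with a = -5, b = 4.
a* b = -20, so ⟨σ_x⟩ = -40/41.
⟨S_x⟩ = (ħ/2)·⟨σ_x⟩.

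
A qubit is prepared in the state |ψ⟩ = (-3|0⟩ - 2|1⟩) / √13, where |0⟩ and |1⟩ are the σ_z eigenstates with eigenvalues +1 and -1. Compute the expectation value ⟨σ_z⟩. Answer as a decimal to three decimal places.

⟨σ_z⟩ = |a|² - |b|² divided by |a|²+|b|², with a, b the |0⟩, |1⟩ amplitudes.
= (9 - 4)/13 = 5/13.

0.385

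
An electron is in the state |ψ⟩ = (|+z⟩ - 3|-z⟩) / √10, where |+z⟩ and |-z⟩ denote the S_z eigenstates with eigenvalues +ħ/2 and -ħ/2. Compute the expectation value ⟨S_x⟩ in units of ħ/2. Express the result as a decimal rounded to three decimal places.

⟨σ_x⟩ = 2 Re(a* b)/(|a|²+|b|²) with a = 1, b = -3.
a* b = -3, so ⟨σ_x⟩ = -6/10.
⟨S_x⟩ = (ħ/2)·⟨σ_x⟩.

-0.600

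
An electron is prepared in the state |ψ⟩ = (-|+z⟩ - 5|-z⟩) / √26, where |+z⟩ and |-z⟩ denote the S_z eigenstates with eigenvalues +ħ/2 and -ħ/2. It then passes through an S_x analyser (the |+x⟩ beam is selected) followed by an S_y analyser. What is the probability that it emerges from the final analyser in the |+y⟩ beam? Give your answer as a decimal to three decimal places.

First analyser (S_x): P(|+x⟩) = |⟨+x|ψ⟩|² = 36/52.
After stage 1 the state is |+x⟩; P(|+y⟩) = |⟨+y|+x⟩|² = 1/2.
Joint probability = 36/52 × 1/2 = 0.346.

0.346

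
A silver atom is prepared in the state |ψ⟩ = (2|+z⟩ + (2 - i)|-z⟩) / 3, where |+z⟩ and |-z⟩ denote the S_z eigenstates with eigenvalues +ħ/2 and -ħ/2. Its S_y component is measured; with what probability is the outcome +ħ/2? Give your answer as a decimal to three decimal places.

|+y⟩ = (|+z⟩ + i|-z⟩)/√2, so ⟨+y|ψ⟩ = (1 - 2i) / (√2·3).
P = |1 - 2i|² / 18 = 5/18.

0.278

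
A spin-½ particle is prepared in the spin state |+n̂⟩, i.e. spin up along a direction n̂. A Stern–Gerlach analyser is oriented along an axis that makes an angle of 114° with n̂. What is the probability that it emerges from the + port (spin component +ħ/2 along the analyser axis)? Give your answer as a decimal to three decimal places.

For spin-½, the probability of finding spin-up along an axis at angle θ to the initial spin direction is cos²(θ/2); spin-down is sin²(θ/2).
θ = 114°, so P = cos²(57°) ≈ 0.297.

0.297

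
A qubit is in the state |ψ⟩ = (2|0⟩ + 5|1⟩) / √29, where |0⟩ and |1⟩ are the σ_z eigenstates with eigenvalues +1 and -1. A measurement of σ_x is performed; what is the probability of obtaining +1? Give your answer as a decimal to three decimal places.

0.845

|+x⟩ = (|0⟩ + |1⟩)/√2, so ⟨+x|ψ⟩ = (7) / (√2·√29).
P = |7|² / 58 = 49/58.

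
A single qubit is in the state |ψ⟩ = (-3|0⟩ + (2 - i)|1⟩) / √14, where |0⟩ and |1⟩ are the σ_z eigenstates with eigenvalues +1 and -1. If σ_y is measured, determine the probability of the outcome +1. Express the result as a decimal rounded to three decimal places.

|+y⟩ = (|0⟩ + i|1⟩)/√2, so ⟨+y|ψ⟩ = (-4 - 2i) / (√2·√14).
P = |-4 - 2i|² / 28 = 20/28.

0.714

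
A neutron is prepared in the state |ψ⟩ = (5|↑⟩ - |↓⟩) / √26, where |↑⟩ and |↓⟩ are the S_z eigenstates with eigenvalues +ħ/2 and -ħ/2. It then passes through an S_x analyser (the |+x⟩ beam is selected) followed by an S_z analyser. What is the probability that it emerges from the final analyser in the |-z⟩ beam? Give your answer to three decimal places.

First analyser (S_x): P(|+x⟩) = |⟨+x|ψ⟩|² = 16/52.
After stage 1 the state is |+x⟩; P(|-z⟩) = |⟨-z|+x⟩|² = 1/2.
Joint probability = 16/52 × 1/2 = 0.154.

0.154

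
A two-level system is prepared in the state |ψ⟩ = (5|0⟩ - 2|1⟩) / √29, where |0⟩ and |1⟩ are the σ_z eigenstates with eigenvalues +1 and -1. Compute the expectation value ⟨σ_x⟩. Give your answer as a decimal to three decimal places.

-0.690

⟨σ_x⟩ = 2 Re(a* b)/(|a|²+|b|²) with a = 5, b = -2.
a* b = -10, so ⟨σ_x⟩ = -20/29.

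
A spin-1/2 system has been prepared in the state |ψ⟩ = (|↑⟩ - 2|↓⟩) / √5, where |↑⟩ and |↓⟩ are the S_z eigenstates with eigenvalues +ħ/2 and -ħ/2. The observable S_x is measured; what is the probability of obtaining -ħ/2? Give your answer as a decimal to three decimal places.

0.900

|-x⟩ = (|↑⟩ - |↓⟩)/√2, so ⟨-x|ψ⟩ = (3) / (√2·√5).
P = |3|² / 10 = 9/10.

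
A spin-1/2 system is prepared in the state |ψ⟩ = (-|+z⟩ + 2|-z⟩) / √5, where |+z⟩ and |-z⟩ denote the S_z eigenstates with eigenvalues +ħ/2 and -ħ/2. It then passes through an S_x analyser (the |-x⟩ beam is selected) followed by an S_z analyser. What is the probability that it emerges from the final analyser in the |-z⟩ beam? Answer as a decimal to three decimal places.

First analyser (S_x): P(|-x⟩) = |⟨-x|ψ⟩|² = 9/10.
After stage 1 the state is |-x⟩; P(|-z⟩) = |⟨-z|-x⟩|² = 1/2.
Joint probability = 9/10 × 1/2 = 0.450.

0.450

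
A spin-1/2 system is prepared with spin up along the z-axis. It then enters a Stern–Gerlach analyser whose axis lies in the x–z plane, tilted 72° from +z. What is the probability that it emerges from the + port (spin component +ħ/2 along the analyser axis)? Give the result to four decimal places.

0.6545

For spin-½, the probability of finding spin-up along an axis at angle θ to the initial spin direction is cos²(θ/2); spin-down is sin²(θ/2).
θ = 72°, so P = cos²(36°) ≈ 0.6545.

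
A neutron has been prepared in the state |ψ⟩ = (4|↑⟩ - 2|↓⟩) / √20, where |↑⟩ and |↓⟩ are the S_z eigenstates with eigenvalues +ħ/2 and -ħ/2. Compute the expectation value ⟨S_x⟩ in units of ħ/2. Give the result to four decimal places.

-0.8000

⟨σ_x⟩ = 2 Re(a* b)/(|a|²+|b|²) with a = 4, b = -2.
a* b = -8, so ⟨σ_x⟩ = -16/20.
⟨S_x⟩ = (ħ/2)·⟨σ_x⟩.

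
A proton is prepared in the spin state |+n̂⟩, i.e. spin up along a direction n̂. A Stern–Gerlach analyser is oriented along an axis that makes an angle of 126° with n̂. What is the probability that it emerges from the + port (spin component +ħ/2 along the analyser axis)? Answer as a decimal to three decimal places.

0.206

For spin-½, the probability of finding spin-up along an axis at angle θ to the initial spin direction is cos²(θ/2); spin-down is sin²(θ/2).
θ = 126°, so P = cos²(63°) ≈ 0.206.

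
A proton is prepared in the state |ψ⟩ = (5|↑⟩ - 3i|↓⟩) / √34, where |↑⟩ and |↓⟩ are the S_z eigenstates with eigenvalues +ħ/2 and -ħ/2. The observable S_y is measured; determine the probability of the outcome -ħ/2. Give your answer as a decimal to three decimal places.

|-y⟩ = (|↑⟩ - i|↓⟩)/√2, so ⟨-y|ψ⟩ = (8) / (√2·√34).
P = |8|² / 68 = 64/68.

0.941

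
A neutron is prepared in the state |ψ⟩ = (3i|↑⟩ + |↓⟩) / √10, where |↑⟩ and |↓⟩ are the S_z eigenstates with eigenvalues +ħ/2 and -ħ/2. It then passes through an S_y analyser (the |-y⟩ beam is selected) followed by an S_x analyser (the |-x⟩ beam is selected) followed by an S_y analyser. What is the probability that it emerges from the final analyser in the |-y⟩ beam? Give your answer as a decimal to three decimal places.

First analyser (S_y): P(|-y⟩) = |⟨-y|ψ⟩|² = 16/20.
After stage 1 the state is |-y⟩; P(|-x⟩) = |⟨-x|-y⟩|² = 1/2.
After stage 2 the state is |-x⟩; P(|-y⟩) = |⟨-y|-x⟩|² = 1/2.
Joint probability = 16/20 × 1/2 × 1/2 = 0.200.

0.200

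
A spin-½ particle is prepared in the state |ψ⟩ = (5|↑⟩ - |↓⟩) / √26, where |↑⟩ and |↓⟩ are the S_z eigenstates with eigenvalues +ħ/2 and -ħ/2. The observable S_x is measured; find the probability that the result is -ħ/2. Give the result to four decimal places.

0.6923

|-x⟩ = (|↑⟩ - |↓⟩)/√2, so ⟨-x|ψ⟩ = (6) / (√2·√26).
P = |6|² / 52 = 36/52.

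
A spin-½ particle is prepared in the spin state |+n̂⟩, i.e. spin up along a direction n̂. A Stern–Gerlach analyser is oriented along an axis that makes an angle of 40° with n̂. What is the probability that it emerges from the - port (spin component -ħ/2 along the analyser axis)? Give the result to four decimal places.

0.1170

For spin-½, the probability of finding spin-up along an axis at angle θ to the initial spin direction is cos²(θ/2); spin-down is sin²(θ/2).
θ = 40°, so P = sin²(20°) ≈ 0.1170.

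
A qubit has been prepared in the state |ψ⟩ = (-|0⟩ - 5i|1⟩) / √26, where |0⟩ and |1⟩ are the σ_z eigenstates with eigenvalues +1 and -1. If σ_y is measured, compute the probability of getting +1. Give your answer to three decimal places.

0.692

|+y⟩ = (|0⟩ + i|1⟩)/√2, so ⟨+y|ψ⟩ = (-6) / (√2·√26).
P = |-6|² / 52 = 36/52.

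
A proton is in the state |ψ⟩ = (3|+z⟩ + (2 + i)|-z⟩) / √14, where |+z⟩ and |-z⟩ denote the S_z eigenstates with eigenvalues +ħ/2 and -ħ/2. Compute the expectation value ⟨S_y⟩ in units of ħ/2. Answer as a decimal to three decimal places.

0.429

⟨σ_y⟩ = 2 Im(a* b)/(|a|²+|b|²) with a = 3, b = (2 + i).
a* b = (6 + 3i), so ⟨σ_y⟩ = 6/14.
⟨S_y⟩ = (ħ/2)·⟨σ_y⟩.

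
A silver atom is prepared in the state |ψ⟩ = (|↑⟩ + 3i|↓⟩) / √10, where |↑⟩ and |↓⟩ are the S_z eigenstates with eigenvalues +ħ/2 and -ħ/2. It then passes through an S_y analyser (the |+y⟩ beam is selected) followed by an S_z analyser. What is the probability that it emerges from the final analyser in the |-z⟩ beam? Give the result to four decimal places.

0.4000

First analyser (S_y): P(|+y⟩) = |⟨+y|ψ⟩|² = 16/20.
After stage 1 the state is |+y⟩; P(|-z⟩) = |⟨-z|+y⟩|² = 1/2.
Joint probability = 16/20 × 1/2 = 0.4000.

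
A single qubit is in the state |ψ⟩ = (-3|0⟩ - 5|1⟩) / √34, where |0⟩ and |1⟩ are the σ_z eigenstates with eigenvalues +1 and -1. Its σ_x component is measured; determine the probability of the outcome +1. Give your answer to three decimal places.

0.941

|+x⟩ = (|0⟩ + |1⟩)/√2, so ⟨+x|ψ⟩ = (-8) / (√2·√34).
P = |-8|² / 68 = 64/68.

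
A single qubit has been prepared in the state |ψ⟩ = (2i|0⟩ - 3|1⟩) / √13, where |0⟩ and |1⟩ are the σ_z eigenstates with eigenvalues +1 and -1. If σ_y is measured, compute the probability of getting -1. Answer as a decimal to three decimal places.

0.038

|-y⟩ = (|0⟩ - i|1⟩)/√2, so ⟨-y|ψ⟩ = (-i) / (√2·√13).
P = |-i|² / 26 = 1/26.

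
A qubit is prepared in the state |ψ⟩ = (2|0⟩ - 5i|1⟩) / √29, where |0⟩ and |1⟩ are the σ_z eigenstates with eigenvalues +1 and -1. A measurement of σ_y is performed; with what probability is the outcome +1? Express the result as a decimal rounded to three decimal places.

|+y⟩ = (|0⟩ + i|1⟩)/√2, so ⟨+y|ψ⟩ = (-3) / (√2·√29).
P = |-3|² / 58 = 9/58.

0.155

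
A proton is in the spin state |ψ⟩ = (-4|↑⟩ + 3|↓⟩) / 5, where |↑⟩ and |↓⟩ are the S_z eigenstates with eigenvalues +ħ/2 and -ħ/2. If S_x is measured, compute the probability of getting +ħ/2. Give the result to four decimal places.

0.0200

|+x⟩ = (|↑⟩ + |↓⟩)/√2, so ⟨+x|ψ⟩ = (-1) / (√2·5).
P = |-1|² / 50 = 1/50.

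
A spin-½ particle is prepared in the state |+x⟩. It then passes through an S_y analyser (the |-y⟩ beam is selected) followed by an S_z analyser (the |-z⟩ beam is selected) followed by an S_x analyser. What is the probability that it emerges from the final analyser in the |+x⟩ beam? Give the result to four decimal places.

First analyser (S_y): from |+x⟩, P(|-y⟩) = 1/2.
After stage 1 the state is |-y⟩; P(|-z⟩) = |⟨-z|-y⟩|² = 1/2.
After stage 2 the state is |-z⟩; P(|+x⟩) = |⟨+x|-z⟩|² = 1/2.
Joint probability = 1/2 × 1/2 × 1/2 = 0.1250.

0.1250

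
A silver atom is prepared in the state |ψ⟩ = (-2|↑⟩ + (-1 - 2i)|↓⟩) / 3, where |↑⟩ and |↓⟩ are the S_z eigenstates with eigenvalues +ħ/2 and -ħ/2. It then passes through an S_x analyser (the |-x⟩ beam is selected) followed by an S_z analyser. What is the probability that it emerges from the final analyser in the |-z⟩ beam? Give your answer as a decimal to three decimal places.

0.139

First analyser (S_x): P(|-x⟩) = |⟨-x|ψ⟩|² = 5/18.
After stage 1 the state is |-x⟩; P(|-z⟩) = |⟨-z|-x⟩|² = 1/2.
Joint probability = 5/18 × 1/2 = 0.139.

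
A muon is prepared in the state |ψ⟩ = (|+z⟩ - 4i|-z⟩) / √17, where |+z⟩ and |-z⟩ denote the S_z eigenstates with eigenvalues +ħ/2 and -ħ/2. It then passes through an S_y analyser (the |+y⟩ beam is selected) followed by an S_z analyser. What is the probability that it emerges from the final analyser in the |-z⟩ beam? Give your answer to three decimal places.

0.132

First analyser (S_y): P(|+y⟩) = |⟨+y|ψ⟩|² = 9/34.
After stage 1 the state is |+y⟩; P(|-z⟩) = |⟨-z|+y⟩|² = 1/2.
Joint probability = 9/34 × 1/2 = 0.132.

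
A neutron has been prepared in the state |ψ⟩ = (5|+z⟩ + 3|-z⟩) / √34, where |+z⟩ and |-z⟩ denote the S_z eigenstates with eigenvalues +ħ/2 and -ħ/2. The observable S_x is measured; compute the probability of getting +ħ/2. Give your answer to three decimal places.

0.941

|+x⟩ = (|+z⟩ + |-z⟩)/√2, so ⟨+x|ψ⟩ = (8) / (√2·√34).
P = |8|² / 68 = 64/68.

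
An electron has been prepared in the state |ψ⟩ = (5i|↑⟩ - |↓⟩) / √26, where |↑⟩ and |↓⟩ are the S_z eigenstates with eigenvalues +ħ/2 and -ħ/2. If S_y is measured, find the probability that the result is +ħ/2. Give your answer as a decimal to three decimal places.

0.692

|+y⟩ = (|↑⟩ + i|↓⟩)/√2, so ⟨+y|ψ⟩ = (6i) / (√2·√26).
P = |6i|² / 52 = 36/52.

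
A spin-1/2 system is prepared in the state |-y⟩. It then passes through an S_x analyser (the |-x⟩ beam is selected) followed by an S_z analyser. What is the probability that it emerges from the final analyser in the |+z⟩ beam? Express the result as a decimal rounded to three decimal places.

0.250

First analyser (S_x): from |-y⟩, P(|-x⟩) = 1/2.
After stage 1 the state is |-x⟩; P(|+z⟩) = |⟨+z|-x⟩|² = 1/2.
Joint probability = 1/2 × 1/2 = 0.250.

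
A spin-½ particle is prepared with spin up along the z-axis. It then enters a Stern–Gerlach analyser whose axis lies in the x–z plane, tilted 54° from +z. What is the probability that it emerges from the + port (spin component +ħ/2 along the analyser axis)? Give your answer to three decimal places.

For spin-½, the probability of finding spin-up along an axis at angle θ to the initial spin direction is cos²(θ/2); spin-down is sin²(θ/2).
θ = 54°, so P = cos²(27°) ≈ 0.794.

0.794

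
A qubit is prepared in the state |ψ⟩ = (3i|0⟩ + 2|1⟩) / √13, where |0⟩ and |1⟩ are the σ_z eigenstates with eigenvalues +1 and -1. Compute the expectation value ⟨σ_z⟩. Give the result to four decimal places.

⟨σ_z⟩ = |a|² - |b|² divided by |a|²+|b|², with a, b the |0⟩, |1⟩ amplitudes.
= (9 - 4)/13 = 5/13.

0.3846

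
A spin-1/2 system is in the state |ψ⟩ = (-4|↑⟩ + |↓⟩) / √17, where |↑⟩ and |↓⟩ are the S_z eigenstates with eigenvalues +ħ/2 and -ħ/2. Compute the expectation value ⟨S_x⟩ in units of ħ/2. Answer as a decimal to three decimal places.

⟨σ_x⟩ = 2 Re(a* b)/(|a|²+|b|²) with a = -4, b = 1.
a* b = -4, so ⟨σ_x⟩ = -8/17.
⟨S_x⟩ = (ħ/2)·⟨σ_x⟩.

-0.471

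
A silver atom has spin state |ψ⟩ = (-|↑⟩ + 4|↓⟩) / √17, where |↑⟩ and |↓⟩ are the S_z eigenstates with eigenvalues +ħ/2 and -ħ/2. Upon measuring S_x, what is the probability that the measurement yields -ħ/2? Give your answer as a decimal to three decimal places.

0.735

|-x⟩ = (|↑⟩ - |↓⟩)/√2, so ⟨-x|ψ⟩ = (-5) / (√2·√17).
P = |-5|² / 34 = 25/34.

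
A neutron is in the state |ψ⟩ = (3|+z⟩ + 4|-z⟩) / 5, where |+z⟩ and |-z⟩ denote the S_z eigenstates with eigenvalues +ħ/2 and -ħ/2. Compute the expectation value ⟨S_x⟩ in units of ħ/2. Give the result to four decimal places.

⟨σ_x⟩ = 2 Re(a* b)/(|a|²+|b|²) with a = 3, b = 4.
a* b = 12, so ⟨σ_x⟩ = 24/25.
⟨S_x⟩ = (ħ/2)·⟨σ_x⟩.

0.9600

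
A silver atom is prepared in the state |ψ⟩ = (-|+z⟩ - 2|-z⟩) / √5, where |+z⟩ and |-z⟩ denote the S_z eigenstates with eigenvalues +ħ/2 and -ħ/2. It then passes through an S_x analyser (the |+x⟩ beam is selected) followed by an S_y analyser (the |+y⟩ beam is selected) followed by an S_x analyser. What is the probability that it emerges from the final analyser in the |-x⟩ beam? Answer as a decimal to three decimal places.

0.225

First analyser (S_x): P(|+x⟩) = |⟨+x|ψ⟩|² = 9/10.
After stage 1 the state is |+x⟩; P(|+y⟩) = |⟨+y|+x⟩|² = 1/2.
After stage 2 the state is |+y⟩; P(|-x⟩) = |⟨-x|+y⟩|² = 1/2.
Joint probability = 9/10 × 1/2 × 1/2 = 0.225.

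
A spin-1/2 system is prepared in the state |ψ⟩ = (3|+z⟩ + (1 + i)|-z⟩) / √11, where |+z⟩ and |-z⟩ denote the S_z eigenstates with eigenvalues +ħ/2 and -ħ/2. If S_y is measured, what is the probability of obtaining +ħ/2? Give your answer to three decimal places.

|+y⟩ = (|+z⟩ + i|-z⟩)/√2, so ⟨+y|ψ⟩ = (4 - i) / (√2·√11).
P = |4 - i|² / 22 = 17/22.

0.773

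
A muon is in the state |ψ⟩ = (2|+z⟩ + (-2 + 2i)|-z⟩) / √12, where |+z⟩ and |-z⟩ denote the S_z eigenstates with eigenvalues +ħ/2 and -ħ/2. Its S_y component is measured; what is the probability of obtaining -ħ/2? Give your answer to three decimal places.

|-y⟩ = (|+z⟩ - i|-z⟩)/√2, so ⟨-y|ψ⟩ = (-2i) / (√2·√12).
P = |-2i|² / 24 = 4/24.

0.167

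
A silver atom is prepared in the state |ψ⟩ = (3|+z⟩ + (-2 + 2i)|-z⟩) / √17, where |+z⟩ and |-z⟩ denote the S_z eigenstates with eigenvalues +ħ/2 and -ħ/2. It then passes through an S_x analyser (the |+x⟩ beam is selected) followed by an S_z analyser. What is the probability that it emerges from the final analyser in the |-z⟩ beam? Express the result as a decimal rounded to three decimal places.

0.074

First analyser (S_x): P(|+x⟩) = |⟨+x|ψ⟩|² = 5/34.
After stage 1 the state is |+x⟩; P(|-z⟩) = |⟨-z|+x⟩|² = 1/2.
Joint probability = 5/34 × 1/2 = 0.074.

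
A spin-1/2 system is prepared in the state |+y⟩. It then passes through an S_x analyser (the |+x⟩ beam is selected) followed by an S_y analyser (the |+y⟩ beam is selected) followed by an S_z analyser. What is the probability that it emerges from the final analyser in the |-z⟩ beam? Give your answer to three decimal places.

0.125

First analyser (S_x): from |+y⟩, P(|+x⟩) = 1/2.
After stage 1 the state is |+x⟩; P(|+y⟩) = |⟨+y|+x⟩|² = 1/2.
After stage 2 the state is |+y⟩; P(|-z⟩) = |⟨-z|+y⟩|² = 1/2.
Joint probability = 1/2 × 1/2 × 1/2 = 0.125.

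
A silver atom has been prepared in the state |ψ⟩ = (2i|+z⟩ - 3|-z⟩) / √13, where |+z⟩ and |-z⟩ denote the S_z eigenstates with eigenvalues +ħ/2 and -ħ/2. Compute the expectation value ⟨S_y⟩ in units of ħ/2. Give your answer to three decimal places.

0.923

⟨σ_y⟩ = 2 Im(a* b)/(|a|²+|b|²) with a = 2i, b = -3.
a* b = 6i, so ⟨σ_y⟩ = 12/13.
⟨S_y⟩ = (ħ/2)·⟨σ_y⟩.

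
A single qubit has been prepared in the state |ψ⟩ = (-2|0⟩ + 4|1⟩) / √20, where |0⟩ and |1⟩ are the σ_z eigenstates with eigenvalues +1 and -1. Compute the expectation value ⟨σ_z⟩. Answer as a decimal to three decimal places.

⟨σ_z⟩ = |a|² - |b|² divided by |a|²+|b|², with a, b the |0⟩, |1⟩ amplitudes.
= (4 - 16)/20 = -12/20.

-0.600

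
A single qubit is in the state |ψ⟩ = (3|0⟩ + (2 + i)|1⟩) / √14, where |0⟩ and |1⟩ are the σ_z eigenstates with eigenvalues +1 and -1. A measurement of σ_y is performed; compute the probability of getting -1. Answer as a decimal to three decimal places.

0.286

|-y⟩ = (|0⟩ - i|1⟩)/√2, so ⟨-y|ψ⟩ = (2 + 2i) / (√2·√14).
P = |2 + 2i|² / 28 = 8/28.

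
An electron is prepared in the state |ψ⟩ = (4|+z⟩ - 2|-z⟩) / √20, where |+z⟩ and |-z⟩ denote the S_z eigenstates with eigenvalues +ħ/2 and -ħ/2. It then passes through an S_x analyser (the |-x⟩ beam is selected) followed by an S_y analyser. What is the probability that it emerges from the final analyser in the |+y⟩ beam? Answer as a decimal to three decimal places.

First analyser (S_x): P(|-x⟩) = |⟨-x|ψ⟩|² = 36/40.
After stage 1 the state is |-x⟩; P(|+y⟩) = |⟨+y|-x⟩|² = 1/2.
Joint probability = 36/40 × 1/2 = 0.450.

0.450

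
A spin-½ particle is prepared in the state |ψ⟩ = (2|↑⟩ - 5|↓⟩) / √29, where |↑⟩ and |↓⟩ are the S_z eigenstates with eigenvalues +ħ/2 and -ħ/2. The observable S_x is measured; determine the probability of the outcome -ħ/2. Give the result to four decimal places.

|-x⟩ = (|↑⟩ - |↓⟩)/√2, so ⟨-x|ψ⟩ = (7) / (√2·√29).
P = |7|² / 58 = 49/58.

0.8448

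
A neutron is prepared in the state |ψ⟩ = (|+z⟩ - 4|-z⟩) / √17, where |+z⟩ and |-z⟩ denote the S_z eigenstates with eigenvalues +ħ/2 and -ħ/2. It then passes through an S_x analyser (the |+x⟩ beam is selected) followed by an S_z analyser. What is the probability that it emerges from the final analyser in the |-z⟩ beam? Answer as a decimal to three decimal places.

First analyser (S_x): P(|+x⟩) = |⟨+x|ψ⟩|² = 9/34.
After stage 1 the state is |+x⟩; P(|-z⟩) = |⟨-z|+x⟩|² = 1/2.
Joint probability = 9/34 × 1/2 = 0.132.

0.132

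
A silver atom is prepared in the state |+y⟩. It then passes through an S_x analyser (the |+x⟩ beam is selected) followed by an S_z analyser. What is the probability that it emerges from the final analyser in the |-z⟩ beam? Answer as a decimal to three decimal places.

0.250

First analyser (S_x): from |+y⟩, P(|+x⟩) = 1/2.
After stage 1 the state is |+x⟩; P(|-z⟩) = |⟨-z|+x⟩|² = 1/2.
Joint probability = 1/2 × 1/2 = 0.250.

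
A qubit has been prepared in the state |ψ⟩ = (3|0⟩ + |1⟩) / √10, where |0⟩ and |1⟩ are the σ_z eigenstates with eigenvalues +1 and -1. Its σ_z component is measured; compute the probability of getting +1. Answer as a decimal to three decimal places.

The +1 outcome corresponds to |0⟩. Its amplitude in |ψ⟩ is 3/√10.
P = |3|² / 10 = 9/10.

0.900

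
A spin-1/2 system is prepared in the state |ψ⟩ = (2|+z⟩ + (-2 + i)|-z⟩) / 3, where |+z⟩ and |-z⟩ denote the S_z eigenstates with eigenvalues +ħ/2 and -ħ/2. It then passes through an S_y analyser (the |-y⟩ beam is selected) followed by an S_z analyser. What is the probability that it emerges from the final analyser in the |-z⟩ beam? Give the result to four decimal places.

0.1389

First analyser (S_y): P(|-y⟩) = |⟨-y|ψ⟩|² = 5/18.
After stage 1 the state is |-y⟩; P(|-z⟩) = |⟨-z|-y⟩|² = 1/2.
Joint probability = 5/18 × 1/2 = 0.1389.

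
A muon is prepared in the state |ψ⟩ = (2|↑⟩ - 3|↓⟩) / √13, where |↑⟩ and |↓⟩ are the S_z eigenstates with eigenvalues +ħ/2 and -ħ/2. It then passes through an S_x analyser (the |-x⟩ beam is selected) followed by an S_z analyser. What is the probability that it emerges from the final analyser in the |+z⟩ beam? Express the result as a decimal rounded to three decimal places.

0.481

First analyser (S_x): P(|-x⟩) = |⟨-x|ψ⟩|² = 25/26.
After stage 1 the state is |-x⟩; P(|+z⟩) = |⟨+z|-x⟩|² = 1/2.
Joint probability = 25/26 × 1/2 = 0.481.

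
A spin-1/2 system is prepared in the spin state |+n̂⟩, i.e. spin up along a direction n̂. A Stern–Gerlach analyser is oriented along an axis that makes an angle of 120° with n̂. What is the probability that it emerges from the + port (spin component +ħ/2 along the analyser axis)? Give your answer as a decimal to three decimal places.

0.250

For spin-½, the probability of finding spin-up along an axis at angle θ to the initial spin direction is cos²(θ/2); spin-down is sin²(θ/2).
θ = 120°, so P = cos²(60°) ≈ 0.250.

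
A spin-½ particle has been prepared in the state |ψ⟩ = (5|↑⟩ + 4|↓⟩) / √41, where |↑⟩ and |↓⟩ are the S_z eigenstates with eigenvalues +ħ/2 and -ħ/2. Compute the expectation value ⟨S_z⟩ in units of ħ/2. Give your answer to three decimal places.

0.220

⟨σ_z⟩ = |a|² - |b|² divided by |a|²+|b|², with a, b the |↑⟩, |↓⟩ amplitudes.
= (25 - 16)/41 = 9/41.
⟨S_z⟩ = (ħ/2)·⟨σ_z⟩.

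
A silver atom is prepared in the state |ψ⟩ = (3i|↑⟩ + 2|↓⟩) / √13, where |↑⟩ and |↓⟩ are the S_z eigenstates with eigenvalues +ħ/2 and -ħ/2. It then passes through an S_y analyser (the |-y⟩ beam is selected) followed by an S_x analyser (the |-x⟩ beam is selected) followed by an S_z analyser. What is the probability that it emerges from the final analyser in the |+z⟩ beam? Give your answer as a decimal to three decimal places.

First analyser (S_y): P(|-y⟩) = |⟨-y|ψ⟩|² = 25/26.
After stage 1 the state is |-y⟩; P(|-x⟩) = |⟨-x|-y⟩|² = 1/2.
After stage 2 the state is |-x⟩; P(|+z⟩) = |⟨+z|-x⟩|² = 1/2.
Joint probability = 25/26 × 1/2 × 1/2 = 0.240.

0.240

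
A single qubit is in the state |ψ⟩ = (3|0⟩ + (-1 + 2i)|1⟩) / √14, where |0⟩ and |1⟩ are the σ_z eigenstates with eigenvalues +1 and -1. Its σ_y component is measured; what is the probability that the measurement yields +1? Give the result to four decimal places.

|+y⟩ = (|0⟩ + i|1⟩)/√2, so ⟨+y|ψ⟩ = (5 + i) / (√2·√14).
P = |5 + i|² / 28 = 26/28.

0.9286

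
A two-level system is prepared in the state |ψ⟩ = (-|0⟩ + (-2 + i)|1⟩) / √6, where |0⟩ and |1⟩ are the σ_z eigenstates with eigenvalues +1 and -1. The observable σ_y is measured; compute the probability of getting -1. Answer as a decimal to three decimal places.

|-y⟩ = (|0⟩ - i|1⟩)/√2, so ⟨-y|ψ⟩ = (-2 - 2i) / (√2·√6).
P = |-2 - 2i|² / 12 = 8/12.

0.667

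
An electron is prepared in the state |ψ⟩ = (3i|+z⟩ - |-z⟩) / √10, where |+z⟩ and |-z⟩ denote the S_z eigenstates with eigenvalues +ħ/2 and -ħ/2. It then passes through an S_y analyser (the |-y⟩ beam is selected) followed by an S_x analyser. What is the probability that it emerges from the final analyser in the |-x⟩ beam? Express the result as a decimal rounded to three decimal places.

First analyser (S_y): P(|-y⟩) = |⟨-y|ψ⟩|² = 4/20.
After stage 1 the state is |-y⟩; P(|-x⟩) = |⟨-x|-y⟩|² = 1/2.
Joint probability = 4/20 × 1/2 = 0.100.

0.100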